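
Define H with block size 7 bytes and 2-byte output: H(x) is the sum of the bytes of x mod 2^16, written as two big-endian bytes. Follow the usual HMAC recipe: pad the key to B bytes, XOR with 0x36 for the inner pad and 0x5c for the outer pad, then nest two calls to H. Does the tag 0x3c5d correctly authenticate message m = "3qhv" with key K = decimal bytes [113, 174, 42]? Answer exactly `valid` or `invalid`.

invalid

Key decimal bytes [113, 174, 42] = 71 ae 2a is 3 bytes ≤ B = 7; zero-pad to 7 bytes: K' = 71 ae 2a 00 00 00 00.
K' ⊕ ipad = 47 98 1c 36 36 36 36; K' ⊕ opad = 2d f2 76 5c 5c 5c 5c.
Inner hash: sum = 71+152+28+54+54+54+54+51+113+104+118 = 853 → 03 55.
Outer hash (recomputed tag): sum = 45+242+118+92+92+92+92+3+85 = 861 → 03 5d.
Recomputed tag = 035d; claimed = 3c5d → mismatch.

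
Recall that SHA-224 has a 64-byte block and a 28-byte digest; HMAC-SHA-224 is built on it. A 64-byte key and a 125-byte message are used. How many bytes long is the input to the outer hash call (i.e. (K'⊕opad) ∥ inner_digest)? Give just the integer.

Key is 64 ≤ 64 bytes, zero-padded: |K'| = 64.
Outer input = (K'⊕opad) ∥ H(inner) → 64 + 28 = 92 bytes.

92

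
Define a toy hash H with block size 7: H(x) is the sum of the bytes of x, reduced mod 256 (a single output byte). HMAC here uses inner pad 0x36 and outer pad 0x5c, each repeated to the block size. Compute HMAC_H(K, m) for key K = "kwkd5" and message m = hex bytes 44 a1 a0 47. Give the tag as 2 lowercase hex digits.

Key "kwkd5" = 6b 77 6b 64 35 is 5 bytes ≤ B = 7; zero-pad to 7 bytes: K' = 6b 77 6b 64 35 00 00.
K' ⊕ ipad = 5d 41 5d 52 03 36 36.  K' ⊕ opad = 37 2b 37 38 69 5c 5c.
Inner input = (K'⊕ipad) ∥ m = 5d 41 5d 52 03 36 36 ∥ 44 a1 a0 47.
Inner hash: sum = 93+65+93+82+3+54+54+68+161+160+71 = 904; mod 256 = 136 → 88.
Outer input = (K'⊕opad) ∥ inner = 37 2b 37 38 69 5c 5c ∥ 88.
Outer hash (tag): sum = 55+43+55+56+105+92+92+136 = 634; mod 256 = 122 → 7a.

7a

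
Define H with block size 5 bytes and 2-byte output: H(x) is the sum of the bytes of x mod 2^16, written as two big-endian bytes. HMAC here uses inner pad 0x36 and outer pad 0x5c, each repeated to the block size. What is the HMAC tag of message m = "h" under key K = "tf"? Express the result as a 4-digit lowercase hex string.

Key "tf" = 74 66 is 2 bytes ≤ B = 5; zero-pad to 5 bytes: K' = 74 66 00 00 00.
K' ⊕ ipad = 42 50 36 36 36.  K' ⊕ opad = 28 3a 5c 5c 5c.
Inner input = (K'⊕ipad) ∥ m = 42 50 36 36 36 ∥ 68.
Inner hash: sum = 66+80+54+54+54+104 = 412 → 01 9c.
Outer input = (K'⊕opad) ∥ inner = 28 3a 5c 5c 5c ∥ 01 9c.
Outer hash (tag): sum = 40+58+92+92+92+1+156 = 531 → 02 13.

0213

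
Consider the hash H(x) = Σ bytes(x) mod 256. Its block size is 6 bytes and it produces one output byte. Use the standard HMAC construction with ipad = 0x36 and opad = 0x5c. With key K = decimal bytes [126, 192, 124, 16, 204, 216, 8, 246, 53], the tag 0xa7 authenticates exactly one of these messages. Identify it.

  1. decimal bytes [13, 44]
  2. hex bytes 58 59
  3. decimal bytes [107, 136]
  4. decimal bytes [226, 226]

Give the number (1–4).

Key decimal bytes [126, 192, 124, 16, 204, 216, 8, 246, 53] = 7e c0 7c 10 cc d8 08 f6 35 is 9 bytes > B = 6, so hash it first: H(key) = a1, then zero-pad to 6 bytes: K' = a1 00 00 00 00 00.
K' ⊕ ipad = 97 36 36 36 36 36; K' ⊕ opad = fd 5c 5c 5c 5c 5c.
m1: inner = H(97 36 36 36 36 36 0d 2c) = de; tag = H(fd 5c 5c 5c 5c 5c de) = a7 ← matches
m2: inner = H(97 36 36 36 36 36 58 59) = 56; tag = H(fd 5c 5c 5c 5c 5c 56) = 1f
m3: inner = H(97 36 36 36 36 36 6b 88) = 98; tag = H(fd 5c 5c 5c 5c 5c 98) = 61
m4: inner = H(97 36 36 36 36 36 e2 e2) = 69; tag = H(fd 5c 5c 5c 5c 5c 69) = 32

1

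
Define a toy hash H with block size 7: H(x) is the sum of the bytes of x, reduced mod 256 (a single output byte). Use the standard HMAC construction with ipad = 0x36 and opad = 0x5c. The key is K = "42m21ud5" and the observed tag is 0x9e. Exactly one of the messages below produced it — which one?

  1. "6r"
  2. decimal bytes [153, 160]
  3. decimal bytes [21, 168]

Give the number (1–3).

Key "42m21ud5" = 34 32 6d 32 31 75 64 35 is 8 bytes > B = 7, so hash it first: H(key) = 44, then zero-pad to 7 bytes: K' = 44 00 00 00 00 00 00.
K' ⊕ ipad = 72 36 36 36 36 36 36; K' ⊕ opad = 18 5c 5c 5c 5c 5c 5c.
m1: inner = H(72 36 36 36 36 36 36 36 72) = 5e; tag = H(18 5c 5c 5c 5c 5c 5c 5e) = 9e ← matches
m2: inner = H(72 36 36 36 36 36 36 99 a0) = ef; tag = H(18 5c 5c 5c 5c 5c 5c ef) = 2f
m3: inner = H(72 36 36 36 36 36 36 15 a8) = 73; tag = H(18 5c 5c 5c 5c 5c 5c 73) = b3

1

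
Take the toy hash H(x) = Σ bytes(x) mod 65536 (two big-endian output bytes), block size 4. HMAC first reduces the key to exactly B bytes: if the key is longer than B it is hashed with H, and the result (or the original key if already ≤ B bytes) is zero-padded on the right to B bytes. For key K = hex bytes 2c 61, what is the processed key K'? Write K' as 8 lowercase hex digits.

Key hex bytes 2c 61 is 2 bytes ≤ B = 4; zero-pad to 4 bytes: K' = 2c 61 00 00.

2c610000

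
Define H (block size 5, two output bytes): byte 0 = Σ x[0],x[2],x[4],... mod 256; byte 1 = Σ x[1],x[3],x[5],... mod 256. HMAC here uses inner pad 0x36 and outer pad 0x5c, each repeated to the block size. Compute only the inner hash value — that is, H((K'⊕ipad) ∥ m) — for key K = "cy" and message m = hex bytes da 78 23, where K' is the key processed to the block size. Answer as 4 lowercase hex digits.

3982

Key "cy" = 63 79 is 2 bytes ≤ B = 5; zero-pad to 5 bytes: K' = 63 79 00 00 00.
K' ⊕ ipad = 55 4f 36 36 36.
Inner input = 55 4f 36 36 36 ∥ da 78 23.
Inner hash: even-index sum = 313 mod 256 = 57; odd-index sum = 386 mod 256 = 130 → 39 82.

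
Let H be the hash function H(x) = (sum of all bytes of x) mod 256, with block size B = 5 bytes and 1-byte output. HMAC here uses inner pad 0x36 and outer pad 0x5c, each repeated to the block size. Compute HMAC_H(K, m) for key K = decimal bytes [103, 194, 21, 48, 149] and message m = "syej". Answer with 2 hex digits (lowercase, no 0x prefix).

23

Key decimal bytes [103, 194, 21, 48, 149] = 67 c2 15 30 95 is exactly B = 5 bytes: K' = 67 c2 15 30 95.
K' ⊕ ipad = 51 f4 23 06 a3.  K' ⊕ opad = 3b 9e 49 6c c9.
Inner input = (K'⊕ipad) ∥ m = 51 f4 23 06 a3 ∥ 73 79 65 6a.
Inner hash: sum = 81+244+35+6+163+115+121+101+106 = 972; mod 256 = 204 → cc.
Outer input = (K'⊕opad) ∥ inner = 3b 9e 49 6c c9 ∥ cc.
Outer hash (tag): sum = 59+158+73+108+201+204 = 803; mod 256 = 35 → 23.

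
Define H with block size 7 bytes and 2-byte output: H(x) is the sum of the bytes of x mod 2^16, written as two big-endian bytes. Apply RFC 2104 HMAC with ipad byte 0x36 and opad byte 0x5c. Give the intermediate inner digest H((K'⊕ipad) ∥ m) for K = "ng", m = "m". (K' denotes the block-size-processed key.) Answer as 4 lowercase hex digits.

Key "ng" = 6e 67 is 2 bytes ≤ B = 7; zero-pad to 7 bytes: K' = 6e 67 00 00 00 00 00.
K' ⊕ ipad = 58 51 36 36 36 36 36.
Inner input = 58 51 36 36 36 36 36 ∥ 6d.
Inner hash: sum = 88+81+54+54+54+54+54+109 = 548 → 02 24.

0224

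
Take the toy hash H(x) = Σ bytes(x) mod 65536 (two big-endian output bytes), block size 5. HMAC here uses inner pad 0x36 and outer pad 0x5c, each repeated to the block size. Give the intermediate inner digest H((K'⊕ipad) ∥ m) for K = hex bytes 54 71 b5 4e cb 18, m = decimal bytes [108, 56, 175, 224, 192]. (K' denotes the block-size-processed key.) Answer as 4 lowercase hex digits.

Key hex bytes 54 71 b5 4e cb 18 is 6 bytes > B = 5, so hash it first: H(key) = 02 ab, then zero-pad to 5 bytes: K' = 02 ab 00 00 00.
K' ⊕ ipad = 34 9d 36 36 36.
Inner input = 34 9d 36 36 36 ∥ 6c 38 af e0 c0.
Inner hash: sum = 52+157+54+54+54+108+56+175+224+192 = 1126 → 04 66.

0466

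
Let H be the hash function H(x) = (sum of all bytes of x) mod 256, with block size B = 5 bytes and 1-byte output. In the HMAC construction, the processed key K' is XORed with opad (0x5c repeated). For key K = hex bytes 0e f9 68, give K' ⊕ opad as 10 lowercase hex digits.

52a5345c5c

Key hex bytes 0e f9 68 is 3 bytes ≤ B = 5; zero-pad to 5 bytes: K' = 0e f9 68 00 00.
XOR each byte with 0x5c: 0e⊕5c=52, f9⊕5c=a5, 68⊕5c=34, 00⊕5c=5c, 00⊕5c=5c.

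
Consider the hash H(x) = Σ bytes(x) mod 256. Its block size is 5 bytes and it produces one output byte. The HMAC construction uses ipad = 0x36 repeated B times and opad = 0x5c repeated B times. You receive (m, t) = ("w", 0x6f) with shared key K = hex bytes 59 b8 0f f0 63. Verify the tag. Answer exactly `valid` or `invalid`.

Key hex bytes 59 b8 0f f0 63 is exactly B = 5 bytes: K' = 59 b8 0f f0 63.
K' ⊕ ipad = 6f 8e 39 c6 55; K' ⊕ opad = 05 e4 53 ac 3f.
Inner hash: sum = 111+142+57+198+85+119 = 712; mod 256 = 200 → c8.
Outer hash (recomputed tag): sum = 5+228+83+172+63+200 = 751; mod 256 = 239 → ef.
Recomputed tag = ef; claimed = 6f → mismatch.

invalid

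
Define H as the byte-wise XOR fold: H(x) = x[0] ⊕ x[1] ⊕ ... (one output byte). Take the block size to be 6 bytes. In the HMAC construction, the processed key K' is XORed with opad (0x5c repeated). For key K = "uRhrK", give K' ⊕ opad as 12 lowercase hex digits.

290e342e175c

Key "uRhrK" = 75 52 68 72 4b is 5 bytes ≤ B = 6; zero-pad to 6 bytes: K' = 75 52 68 72 4b 00.
XOR each byte with 0x5c: 75⊕5c=29, 52⊕5c=0e, 68⊕5c=34, 72⊕5c=2e, 4b⊕5c=17, 00⊕5c=5c.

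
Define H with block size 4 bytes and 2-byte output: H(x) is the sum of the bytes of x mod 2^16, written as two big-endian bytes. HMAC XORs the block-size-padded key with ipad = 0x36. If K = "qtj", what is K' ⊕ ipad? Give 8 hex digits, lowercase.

47425c36

Key "qtj" = 71 74 6a is 3 bytes ≤ B = 4; zero-pad to 4 bytes: K' = 71 74 6a 00.
XOR each byte with 0x36: 71⊕36=47, 74⊕36=42, 6a⊕36=5c, 00⊕36=36.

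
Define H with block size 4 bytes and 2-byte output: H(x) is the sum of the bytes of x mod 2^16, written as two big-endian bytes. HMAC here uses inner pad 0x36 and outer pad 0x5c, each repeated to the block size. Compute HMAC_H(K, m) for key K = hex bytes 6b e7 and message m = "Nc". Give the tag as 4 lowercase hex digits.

Key hex bytes 6b e7 is 2 bytes ≤ B = 4; zero-pad to 4 bytes: K' = 6b e7 00 00.
K' ⊕ ipad = 5d d1 36 36.  K' ⊕ opad = 37 bb 5c 5c.
Inner input = (K'⊕ipad) ∥ m = 5d d1 36 36 ∥ 4e 63.
Inner hash: sum = 93+209+54+54+78+99 = 587 → 02 4b.
Outer input = (K'⊕opad) ∥ inner = 37 bb 5c 5c ∥ 02 4b.
Outer hash (tag): sum = 55+187+92+92+2+75 = 503 → 01 f7.

01f7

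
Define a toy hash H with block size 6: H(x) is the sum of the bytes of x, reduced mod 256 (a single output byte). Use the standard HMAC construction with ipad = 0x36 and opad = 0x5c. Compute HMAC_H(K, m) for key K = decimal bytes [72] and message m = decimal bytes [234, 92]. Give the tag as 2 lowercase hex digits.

b2

Key decimal bytes [72] = 48 is 1 byte ≤ B = 6; zero-pad to 6 bytes: K' = 48 00 00 00 00 00.
K' ⊕ ipad = 7e 36 36 36 36 36.  K' ⊕ opad = 14 5c 5c 5c 5c 5c.
Inner input = (K'⊕ipad) ∥ m = 7e 36 36 36 36 36 ∥ ea 5c.
Inner hash: sum = 126+54+54+54+54+54+234+92 = 722; mod 256 = 210 → d2.
Outer input = (K'⊕opad) ∥ inner = 14 5c 5c 5c 5c 5c ∥ d2.
Outer hash (tag): sum = 20+92+92+92+92+92+210 = 690; mod 256 = 178 → b2.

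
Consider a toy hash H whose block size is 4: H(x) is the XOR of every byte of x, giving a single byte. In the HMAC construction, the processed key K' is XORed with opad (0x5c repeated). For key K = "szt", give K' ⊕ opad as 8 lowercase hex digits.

Key "szt" = 73 7a 74 is 3 bytes ≤ B = 4; zero-pad to 4 bytes: K' = 73 7a 74 00.
XOR each byte with 0x5c: 73⊕5c=2f, 7a⊕5c=26, 74⊕5c=28, 00⊕5c=5c.

2f26285c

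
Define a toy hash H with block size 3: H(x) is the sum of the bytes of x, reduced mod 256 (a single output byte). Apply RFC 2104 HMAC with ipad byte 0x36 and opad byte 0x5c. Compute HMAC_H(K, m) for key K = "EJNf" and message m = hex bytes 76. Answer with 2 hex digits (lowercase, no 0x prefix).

2e

Key "EJNf" = 45 4a 4e 66 is 4 bytes > B = 3, so hash it first: H(key) = 43, then zero-pad to 3 bytes: K' = 43 00 00.
K' ⊕ ipad = 75 36 36.  K' ⊕ opad = 1f 5c 5c.
Inner input = (K'⊕ipad) ∥ m = 75 36 36 ∥ 76.
Inner hash: sum = 117+54+54+118 = 343; mod 256 = 87 → 57.
Outer input = (K'⊕opad) ∥ inner = 1f 5c 5c ∥ 57.
Outer hash (tag): sum = 31+92+92+87 = 302; mod 256 = 46 → 2e.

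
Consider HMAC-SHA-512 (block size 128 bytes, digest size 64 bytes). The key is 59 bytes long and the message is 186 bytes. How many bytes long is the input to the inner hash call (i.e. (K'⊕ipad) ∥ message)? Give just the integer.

Key is 59 ≤ 128 bytes, zero-padded: |K'| = 128.
Inner input = (K'⊕ipad) ∥ m → 128 + 186 = 314 bytes.

314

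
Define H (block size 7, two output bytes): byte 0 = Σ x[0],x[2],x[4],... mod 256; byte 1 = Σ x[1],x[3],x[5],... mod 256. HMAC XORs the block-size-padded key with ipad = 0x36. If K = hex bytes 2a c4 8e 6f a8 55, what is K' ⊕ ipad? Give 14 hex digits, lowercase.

Key hex bytes 2a c4 8e 6f a8 55 is 6 bytes ≤ B = 7; zero-pad to 7 bytes: K' = 2a c4 8e 6f a8 55 00.
XOR each byte with 0x36: 2a⊕36=1c, c4⊕36=f2, 8e⊕36=b8, 6f⊕36=59, a8⊕36=9e, 55⊕36=63, 00⊕36=36.

1cf2b8599e6336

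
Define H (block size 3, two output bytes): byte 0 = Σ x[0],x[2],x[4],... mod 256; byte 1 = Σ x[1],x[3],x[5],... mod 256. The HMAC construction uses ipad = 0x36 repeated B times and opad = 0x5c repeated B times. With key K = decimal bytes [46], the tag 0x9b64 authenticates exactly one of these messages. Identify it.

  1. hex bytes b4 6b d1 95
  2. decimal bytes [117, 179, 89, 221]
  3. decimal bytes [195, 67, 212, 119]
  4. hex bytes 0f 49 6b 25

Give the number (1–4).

Key decimal bytes [46] = 2e is 1 byte ≤ B = 3; zero-pad to 3 bytes: K' = 2e 00 00.
K' ⊕ ipad = 18 36 36; K' ⊕ opad = 72 5c 5c.
m1: inner = H(18 36 36 b4 6b d1 95) = 4e bb; tag = H(72 5c 5c 4e bb) = 89aa
m2: inner = H(18 36 36 75 b3 59 dd) = de 04; tag = H(72 5c 5c de 04) = d23a
m3: inner = H(18 36 36 c3 43 d4 77) = 08 cd; tag = H(72 5c 5c 08 cd) = 9b64 ← matches
m4: inner = H(18 36 36 0f 49 6b 25) = bc b0; tag = H(72 5c 5c bc b0) = 7e18

3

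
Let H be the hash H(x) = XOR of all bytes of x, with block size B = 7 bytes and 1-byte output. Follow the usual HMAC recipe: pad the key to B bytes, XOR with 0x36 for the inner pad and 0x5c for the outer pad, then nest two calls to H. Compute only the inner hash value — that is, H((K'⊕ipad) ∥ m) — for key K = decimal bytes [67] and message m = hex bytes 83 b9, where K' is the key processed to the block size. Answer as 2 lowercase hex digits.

Key decimal bytes [67] = 43 is 1 byte ≤ B = 7; zero-pad to 7 bytes: K' = 43 00 00 00 00 00 00.
K' ⊕ ipad = 75 36 36 36 36 36 36.
Inner input = 75 36 36 36 36 36 36 ∥ 83 b9.
Inner hash: XOR 75⊕36⊕36⊕36⊕36⊕36⊕36⊕83⊕b9 = 4f.

4f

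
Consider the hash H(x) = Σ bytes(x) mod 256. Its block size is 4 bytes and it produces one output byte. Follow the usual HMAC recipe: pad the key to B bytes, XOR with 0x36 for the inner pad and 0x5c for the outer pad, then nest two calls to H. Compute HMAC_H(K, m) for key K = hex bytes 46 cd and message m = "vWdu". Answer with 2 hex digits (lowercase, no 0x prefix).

e0

Key hex bytes 46 cd is 2 bytes ≤ B = 4; zero-pad to 4 bytes: K' = 46 cd 00 00.
K' ⊕ ipad = 70 fb 36 36.  K' ⊕ opad = 1a 91 5c 5c.
Inner input = (K'⊕ipad) ∥ m = 70 fb 36 36 ∥ 76 57 64 75.
Inner hash: sum = 112+251+54+54+118+87+100+117 = 893; mod 256 = 125 → 7d.
Outer input = (K'⊕opad) ∥ inner = 1a 91 5c 5c ∥ 7d.
Outer hash (tag): sum = 26+145+92+92+125 = 480; mod 256 = 224 → e0.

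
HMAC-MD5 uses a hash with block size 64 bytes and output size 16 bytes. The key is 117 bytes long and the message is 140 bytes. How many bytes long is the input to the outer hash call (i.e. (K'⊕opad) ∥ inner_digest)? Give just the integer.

Key is 117 > 64 bytes, so it is hashed to 16 bytes then zero-padded to 64: |K'| = 64.
Outer input = (K'⊕opad) ∥ H(inner) → 64 + 16 = 80 bytes.

80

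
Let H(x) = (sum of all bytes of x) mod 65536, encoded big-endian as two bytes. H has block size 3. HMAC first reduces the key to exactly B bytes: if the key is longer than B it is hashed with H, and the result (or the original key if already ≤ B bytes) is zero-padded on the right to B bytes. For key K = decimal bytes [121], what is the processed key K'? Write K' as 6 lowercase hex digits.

790000

Key decimal bytes [121] = 79 is 1 byte ≤ B = 3; zero-pad to 3 bytes: K' = 79 00 00.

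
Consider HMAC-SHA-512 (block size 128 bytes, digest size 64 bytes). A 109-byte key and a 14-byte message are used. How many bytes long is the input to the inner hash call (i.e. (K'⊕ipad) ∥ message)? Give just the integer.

142

Key is 109 ≤ 128 bytes, zero-padded: |K'| = 128.
Inner input = (K'⊕ipad) ∥ m → 128 + 14 = 142 bytes.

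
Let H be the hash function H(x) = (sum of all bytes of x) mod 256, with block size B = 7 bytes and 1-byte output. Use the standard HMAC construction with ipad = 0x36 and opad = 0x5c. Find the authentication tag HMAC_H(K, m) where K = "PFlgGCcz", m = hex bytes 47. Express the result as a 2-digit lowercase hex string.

25

Key "PFlgGCcz" = 50 46 6c 67 47 43 63 7a is 8 bytes > B = 7, so hash it first: H(key) = d0, then zero-pad to 7 bytes: K' = d0 00 00 00 00 00 00.
K' ⊕ ipad = e6 36 36 36 36 36 36.  K' ⊕ opad = 8c 5c 5c 5c 5c 5c 5c.
Inner input = (K'⊕ipad) ∥ m = e6 36 36 36 36 36 36 ∥ 47.
Inner hash: sum = 230+54+54+54+54+54+54+71 = 625; mod 256 = 113 → 71.
Outer input = (K'⊕opad) ∥ inner = 8c 5c 5c 5c 5c 5c 5c ∥ 71.
Outer hash (tag): sum = 140+92+92+92+92+92+92+113 = 805; mod 256 = 37 → 25.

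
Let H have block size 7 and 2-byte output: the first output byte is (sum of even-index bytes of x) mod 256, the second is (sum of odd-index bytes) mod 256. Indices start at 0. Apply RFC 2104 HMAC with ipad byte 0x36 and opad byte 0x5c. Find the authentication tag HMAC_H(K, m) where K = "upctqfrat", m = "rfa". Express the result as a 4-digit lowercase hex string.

63d0

Key "upctqfrat" = 75 70 63 74 71 66 72 61 74 is 9 bytes > B = 7, so hash it first: H(key) = 2f ab, then zero-pad to 7 bytes: K' = 2f ab 00 00 00 00 00.
K' ⊕ ipad = 19 9d 36 36 36 36 36.  K' ⊕ opad = 73 f7 5c 5c 5c 5c 5c.
Inner input = (K'⊕ipad) ∥ m = 19 9d 36 36 36 36 36 ∥ 72 66 61.
Inner hash: even-index sum = 289 mod 256 = 33; odd-index sum = 476 mod 256 = 220 → 21 dc.
Outer input = (K'⊕opad) ∥ inner = 73 f7 5c 5c 5c 5c 5c ∥ 21 dc.
Outer hash (tag): even-index sum = 611 mod 256 = 99; odd-index sum = 464 mod 256 = 208 → 63 d0.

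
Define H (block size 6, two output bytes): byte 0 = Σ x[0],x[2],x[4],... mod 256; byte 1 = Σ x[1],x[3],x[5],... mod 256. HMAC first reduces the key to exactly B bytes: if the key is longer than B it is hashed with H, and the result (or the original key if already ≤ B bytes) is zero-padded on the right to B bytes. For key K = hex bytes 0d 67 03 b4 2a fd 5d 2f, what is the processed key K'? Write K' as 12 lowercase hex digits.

974700000000

|K| = 8 > B = 6, so first hash the key.
H(K): even-index sum = 151 mod 256 = 151; odd-index sum = 583 mod 256 = 71 → 97 47.
Zero-pad H(K) = 97 47 to 6 bytes: K' = 97 47 00 00 00 00.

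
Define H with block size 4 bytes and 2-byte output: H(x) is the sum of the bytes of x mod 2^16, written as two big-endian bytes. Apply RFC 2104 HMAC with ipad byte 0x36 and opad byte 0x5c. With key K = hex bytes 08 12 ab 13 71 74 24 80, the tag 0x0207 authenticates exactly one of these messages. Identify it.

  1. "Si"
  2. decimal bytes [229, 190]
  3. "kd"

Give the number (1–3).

Key hex bytes 08 12 ab 13 71 74 24 80 is 8 bytes > B = 4, so hash it first: H(key) = 02 61, then zero-pad to 4 bytes: K' = 02 61 00 00.
K' ⊕ ipad = 34 57 36 36; K' ⊕ opad = 5e 3d 5c 5c.
m1: inner = H(34 57 36 36 53 69) = 01 b3; tag = H(5e 3d 5c 5c 01 b3) = 0207 ← matches
m2: inner = H(34 57 36 36 e5 be) = 02 9a; tag = H(5e 3d 5c 5c 02 9a) = 01ef
m3: inner = H(34 57 36 36 6b 64) = 01 c6; tag = H(5e 3d 5c 5c 01 c6) = 021a

1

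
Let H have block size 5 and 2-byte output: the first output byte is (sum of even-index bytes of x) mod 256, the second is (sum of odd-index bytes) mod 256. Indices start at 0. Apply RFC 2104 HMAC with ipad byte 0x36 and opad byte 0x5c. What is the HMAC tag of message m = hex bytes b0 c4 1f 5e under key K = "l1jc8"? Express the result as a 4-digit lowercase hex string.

f592

Key "l1jc8" = 6c 31 6a 63 38 is exactly B = 5 bytes: K' = 6c 31 6a 63 38.
K' ⊕ ipad = 5a 07 5c 55 0e.  K' ⊕ opad = 30 6d 36 3f 64.
Inner input = (K'⊕ipad) ∥ m = 5a 07 5c 55 0e ∥ b0 c4 1f 5e.
Inner hash: even-index sum = 486 mod 256 = 230; odd-index sum = 299 mod 256 = 43 → e6 2b.
Outer input = (K'⊕opad) ∥ inner = 30 6d 36 3f 64 ∥ e6 2b.
Outer hash (tag): even-index sum = 245 mod 256 = 245; odd-index sum = 402 mod 256 = 146 → f5 92.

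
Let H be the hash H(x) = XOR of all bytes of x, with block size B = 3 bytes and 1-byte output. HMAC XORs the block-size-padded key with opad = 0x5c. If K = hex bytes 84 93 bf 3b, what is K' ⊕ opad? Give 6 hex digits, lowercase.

Key hex bytes 84 93 bf 3b is 4 bytes > B = 3, so hash it first: H(key) = 93, then zero-pad to 3 bytes: K' = 93 00 00.
XOR each byte with 0x5c: 93⊕5c=cf, 00⊕5c=5c, 00⊕5c=5c.

cf5c5c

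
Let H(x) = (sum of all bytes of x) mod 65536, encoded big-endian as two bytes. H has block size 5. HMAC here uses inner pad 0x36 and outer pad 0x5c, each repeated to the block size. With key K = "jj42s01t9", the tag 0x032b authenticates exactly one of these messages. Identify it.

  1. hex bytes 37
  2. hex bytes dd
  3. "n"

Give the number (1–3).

Key "jj42s01t9" = 6a 6a 34 32 73 30 31 74 39 is 9 bytes > B = 5, so hash it first: H(key) = 02 bb, then zero-pad to 5 bytes: K' = 02 bb 00 00 00.
K' ⊕ ipad = 34 8d 36 36 36; K' ⊕ opad = 5e e7 5c 5c 5c.
m1: inner = H(34 8d 36 36 36 37) = 01 9a; tag = H(5e e7 5c 5c 5c 01 9a) = 02f4
m2: inner = H(34 8d 36 36 36 dd) = 02 40; tag = H(5e e7 5c 5c 5c 02 40) = 029b
m3: inner = H(34 8d 36 36 36 6e) = 01 d1; tag = H(5e e7 5c 5c 5c 01 d1) = 032b ← matches

3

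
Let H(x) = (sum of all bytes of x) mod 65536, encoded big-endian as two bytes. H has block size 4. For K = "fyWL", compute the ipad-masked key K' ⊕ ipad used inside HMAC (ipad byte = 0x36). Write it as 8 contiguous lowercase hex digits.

504f617a

Key "fyWL" = 66 79 57 4c is exactly B = 4 bytes: K' = 66 79 57 4c.
XOR each byte with 0x36: 66⊕36=50, 79⊕36=4f, 57⊕36=61, 4c⊕36=7a.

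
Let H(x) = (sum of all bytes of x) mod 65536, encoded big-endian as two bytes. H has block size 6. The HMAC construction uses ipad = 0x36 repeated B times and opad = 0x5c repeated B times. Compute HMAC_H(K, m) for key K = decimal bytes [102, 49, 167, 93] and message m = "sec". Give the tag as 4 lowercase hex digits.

0357

Key decimal bytes [102, 49, 167, 93] = 66 31 a7 5d is 4 bytes ≤ B = 6; zero-pad to 6 bytes: K' = 66 31 a7 5d 00 00.
K' ⊕ ipad = 50 07 91 6b 36 36.  K' ⊕ opad = 3a 6d fb 01 5c 5c.
Inner input = (K'⊕ipad) ∥ m = 50 07 91 6b 36 36 ∥ 73 65 63.
Inner hash: sum = 80+7+145+107+54+54+115+101+99 = 762 → 02 fa.
Outer input = (K'⊕opad) ∥ inner = 3a 6d fb 01 5c 5c ∥ 02 fa.
Outer hash (tag): sum = 58+109+251+1+92+92+2+250 = 855 → 03 57.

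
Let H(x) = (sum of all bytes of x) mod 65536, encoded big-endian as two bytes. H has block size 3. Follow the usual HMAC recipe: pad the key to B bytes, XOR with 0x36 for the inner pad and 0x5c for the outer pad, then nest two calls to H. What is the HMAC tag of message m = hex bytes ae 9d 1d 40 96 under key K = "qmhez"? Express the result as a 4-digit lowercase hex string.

01f0

Key "qmhez" = 71 6d 68 65 7a is 5 bytes > B = 3, so hash it first: H(key) = 02 25, then zero-pad to 3 bytes: K' = 02 25 00.
K' ⊕ ipad = 34 13 36.  K' ⊕ opad = 5e 79 5c.
Inner input = (K'⊕ipad) ∥ m = 34 13 36 ∥ ae 9d 1d 40 96.
Inner hash: sum = 52+19+54+174+157+29+64+150 = 699 → 02 bb.
Outer input = (K'⊕opad) ∥ inner = 5e 79 5c ∥ 02 bb.
Outer hash (tag): sum = 94+121+92+2+187 = 496 → 01 f0.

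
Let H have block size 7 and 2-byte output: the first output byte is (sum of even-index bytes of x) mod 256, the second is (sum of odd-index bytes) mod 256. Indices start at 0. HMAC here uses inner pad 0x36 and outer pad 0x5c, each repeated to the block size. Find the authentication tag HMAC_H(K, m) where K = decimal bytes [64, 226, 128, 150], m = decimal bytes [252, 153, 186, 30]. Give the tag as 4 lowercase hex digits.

1033

Key decimal bytes [64, 226, 128, 150] = 40 e2 80 96 is 4 bytes ≤ B = 7; zero-pad to 7 bytes: K' = 40 e2 80 96 00 00 00.
K' ⊕ ipad = 76 d4 b6 a0 36 36 36.  K' ⊕ opad = 1c be dc ca 5c 5c 5c.
Inner input = (K'⊕ipad) ∥ m = 76 d4 b6 a0 36 36 36 ∥ fc 99 ba 1e.
Inner hash: even-index sum = 591 mod 256 = 79; odd-index sum = 864 mod 256 = 96 → 4f 60.
Outer input = (K'⊕opad) ∥ inner = 1c be dc ca 5c 5c 5c ∥ 4f 60.
Outer hash (tag): even-index sum = 528 mod 256 = 16; odd-index sum = 563 mod 256 = 51 → 10 33.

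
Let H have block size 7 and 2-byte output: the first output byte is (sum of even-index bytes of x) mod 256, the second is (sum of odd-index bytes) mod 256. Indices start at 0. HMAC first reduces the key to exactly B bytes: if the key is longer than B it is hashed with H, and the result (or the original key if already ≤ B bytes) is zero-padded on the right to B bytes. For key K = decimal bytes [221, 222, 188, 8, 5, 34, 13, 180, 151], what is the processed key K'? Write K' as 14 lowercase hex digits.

|K| = 9 > B = 7, so first hash the key.
H(K): even-index sum = 578 mod 256 = 66; odd-index sum = 444 mod 256 = 188 → 42 bc.
Zero-pad H(K) = 42 bc to 7 bytes: K' = 42 bc 00 00 00 00 00.

42bc0000000000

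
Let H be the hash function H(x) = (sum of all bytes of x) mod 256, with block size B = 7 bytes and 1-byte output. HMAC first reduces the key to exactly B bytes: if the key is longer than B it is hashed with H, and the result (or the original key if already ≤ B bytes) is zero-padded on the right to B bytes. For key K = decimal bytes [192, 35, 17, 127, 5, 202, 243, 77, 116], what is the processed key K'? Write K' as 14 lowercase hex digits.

|K| = 9 > B = 7, so first hash the key.
H(K): sum = 192+35+17+127+5+202+243+77+116 = 1014; mod 256 = 246 → f6.
Zero-pad H(K) = f6 to 7 bytes: K' = f6 00 00 00 00 00 00.

f6000000000000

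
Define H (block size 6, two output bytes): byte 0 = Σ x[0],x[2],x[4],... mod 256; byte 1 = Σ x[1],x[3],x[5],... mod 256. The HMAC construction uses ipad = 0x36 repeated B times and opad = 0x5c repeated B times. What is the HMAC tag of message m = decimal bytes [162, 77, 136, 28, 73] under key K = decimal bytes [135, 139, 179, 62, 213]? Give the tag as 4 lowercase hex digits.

Key decimal bytes [135, 139, 179, 62, 213] = 87 8b b3 3e d5 is 5 bytes ≤ B = 6; zero-pad to 6 bytes: K' = 87 8b b3 3e d5 00.
K' ⊕ ipad = b1 bd 85 08 e3 36.  K' ⊕ opad = db d7 ef 62 89 5c.
Inner input = (K'⊕ipad) ∥ m = b1 bd 85 08 e3 36 ∥ a2 4d 88 1c 49.
Inner hash: even-index sum = 908 mod 256 = 140; odd-index sum = 356 mod 256 = 100 → 8c 64.
Outer input = (K'⊕opad) ∥ inner = db d7 ef 62 89 5c ∥ 8c 64.
Outer hash (tag): even-index sum = 735 mod 256 = 223; odd-index sum = 505 mod 256 = 249 → df f9.

dff9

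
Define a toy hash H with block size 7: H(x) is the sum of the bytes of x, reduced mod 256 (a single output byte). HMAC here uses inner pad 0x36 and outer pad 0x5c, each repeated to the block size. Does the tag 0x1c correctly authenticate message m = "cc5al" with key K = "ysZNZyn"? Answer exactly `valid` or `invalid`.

Key "ysZNZyn" = 79 73 5a 4e 5a 79 6e is exactly B = 7 bytes: K' = 79 73 5a 4e 5a 79 6e.
K' ⊕ ipad = 4f 45 6c 78 6c 4f 58; K' ⊕ opad = 25 2f 06 12 06 25 32.
Inner hash: sum = 79+69+108+120+108+79+88+99+99+53+97+108 = 1107; mod 256 = 83 → 53.
Outer hash (recomputed tag): sum = 37+47+6+18+6+37+50+83 = 284; mod 256 = 28 → 1c.
Recomputed tag = 1c; claimed = 1c → match.

valid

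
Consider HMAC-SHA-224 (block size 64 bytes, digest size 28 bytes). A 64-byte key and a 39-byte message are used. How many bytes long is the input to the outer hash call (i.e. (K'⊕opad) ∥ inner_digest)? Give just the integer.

Key is 64 ≤ 64 bytes, zero-padded: |K'| = 64.
Outer input = (K'⊕opad) ∥ H(inner) → 64 + 28 = 92 bytes.

92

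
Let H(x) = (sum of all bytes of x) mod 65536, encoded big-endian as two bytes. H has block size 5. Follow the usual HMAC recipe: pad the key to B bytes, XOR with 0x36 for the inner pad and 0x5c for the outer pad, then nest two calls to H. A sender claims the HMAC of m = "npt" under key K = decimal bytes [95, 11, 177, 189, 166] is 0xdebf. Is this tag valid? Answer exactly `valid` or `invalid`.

Key decimal bytes [95, 11, 177, 189, 166] = 5f 0b b1 bd a6 is exactly B = 5 bytes: K' = 5f 0b b1 bd a6.
K' ⊕ ipad = 69 3d 87 8b 90; K' ⊕ opad = 03 57 ed e1 fa.
Inner hash: sum = 105+61+135+139+144+110+112+116 = 922 → 03 9a.
Outer hash (recomputed tag): sum = 3+87+237+225+250+3+154 = 959 → 03 bf.
Recomputed tag = 03bf; claimed = debf → mismatch.

invalid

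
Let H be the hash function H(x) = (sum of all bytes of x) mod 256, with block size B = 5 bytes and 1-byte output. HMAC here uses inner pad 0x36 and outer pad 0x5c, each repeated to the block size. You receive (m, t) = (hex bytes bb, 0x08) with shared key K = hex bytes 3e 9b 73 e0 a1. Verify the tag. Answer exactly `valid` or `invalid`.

invalid

Key hex bytes 3e 9b 73 e0 a1 is exactly B = 5 bytes: K' = 3e 9b 73 e0 a1.
K' ⊕ ipad = 08 ad 45 d6 97; K' ⊕ opad = 62 c7 2f bc fd.
Inner hash: sum = 8+173+69+214+151+187 = 802; mod 256 = 34 → 22.
Outer hash (recomputed tag): sum = 98+199+47+188+253+34 = 819; mod 256 = 51 → 33.
Recomputed tag = 33; claimed = 08 → mismatch.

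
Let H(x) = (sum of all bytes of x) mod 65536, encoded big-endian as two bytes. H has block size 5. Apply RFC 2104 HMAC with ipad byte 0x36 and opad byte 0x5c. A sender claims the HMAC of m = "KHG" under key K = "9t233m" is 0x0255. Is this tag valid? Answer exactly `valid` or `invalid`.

invalid

Key "9t233m" = 39 74 32 33 33 6d is 6 bytes > B = 5, so hash it first: H(key) = 01 b2, then zero-pad to 5 bytes: K' = 01 b2 00 00 00.
K' ⊕ ipad = 37 84 36 36 36; K' ⊕ opad = 5d ee 5c 5c 5c.
Inner hash: sum = 55+132+54+54+54+75+72+71 = 567 → 02 37.
Outer hash (recomputed tag): sum = 93+238+92+92+92+2+55 = 664 → 02 98.
Recomputed tag = 0298; claimed = 0255 → mismatch.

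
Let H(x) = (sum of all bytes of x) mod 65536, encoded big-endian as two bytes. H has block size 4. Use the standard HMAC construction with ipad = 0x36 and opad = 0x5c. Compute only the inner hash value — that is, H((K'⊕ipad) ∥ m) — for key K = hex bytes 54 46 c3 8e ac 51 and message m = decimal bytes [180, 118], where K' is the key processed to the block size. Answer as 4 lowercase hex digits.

02a8

Key hex bytes 54 46 c3 8e ac 51 is 6 bytes > B = 4, so hash it first: H(key) = 02 e8, then zero-pad to 4 bytes: K' = 02 e8 00 00.
K' ⊕ ipad = 34 de 36 36.
Inner input = 34 de 36 36 ∥ b4 76.
Inner hash: sum = 52+222+54+54+180+118 = 680 → 02 a8.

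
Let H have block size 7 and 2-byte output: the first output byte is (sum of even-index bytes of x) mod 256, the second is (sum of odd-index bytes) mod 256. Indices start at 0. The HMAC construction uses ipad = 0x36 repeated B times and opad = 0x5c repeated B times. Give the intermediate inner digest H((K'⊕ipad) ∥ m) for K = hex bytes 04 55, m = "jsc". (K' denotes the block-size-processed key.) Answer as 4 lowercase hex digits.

479c

Key hex bytes 04 55 is 2 bytes ≤ B = 7; zero-pad to 7 bytes: K' = 04 55 00 00 00 00 00.
K' ⊕ ipad = 32 63 36 36 36 36 36.
Inner input = 32 63 36 36 36 36 36 ∥ 6a 73 63.
Inner hash: even-index sum = 327 mod 256 = 71; odd-index sum = 412 mod 256 = 156 → 47 9c.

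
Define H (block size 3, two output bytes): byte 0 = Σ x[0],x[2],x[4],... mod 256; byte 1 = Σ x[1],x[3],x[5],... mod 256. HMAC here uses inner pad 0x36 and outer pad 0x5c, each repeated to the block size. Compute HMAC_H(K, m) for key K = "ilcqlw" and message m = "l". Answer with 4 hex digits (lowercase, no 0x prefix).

8e4c

Key "ilcqlw" = 69 6c 63 71 6c 77 is 6 bytes > B = 3, so hash it first: H(key) = 38 54, then zero-pad to 3 bytes: K' = 38 54 00.
K' ⊕ ipad = 0e 62 36.  K' ⊕ opad = 64 08 5c.
Inner input = (K'⊕ipad) ∥ m = 0e 62 36 ∥ 6c.
Inner hash: even-index sum = 68 mod 256 = 68; odd-index sum = 206 mod 256 = 206 → 44 ce.
Outer input = (K'⊕opad) ∥ inner = 64 08 5c ∥ 44 ce.
Outer hash (tag): even-index sum = 398 mod 256 = 142; odd-index sum = 76 mod 256 = 76 → 8e 4c.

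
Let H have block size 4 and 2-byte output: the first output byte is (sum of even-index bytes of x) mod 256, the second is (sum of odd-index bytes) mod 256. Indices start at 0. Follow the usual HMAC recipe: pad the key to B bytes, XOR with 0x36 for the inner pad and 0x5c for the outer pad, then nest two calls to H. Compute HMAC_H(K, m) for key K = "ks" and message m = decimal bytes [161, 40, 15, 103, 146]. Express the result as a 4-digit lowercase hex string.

Key "ks" = 6b 73 is 2 bytes ≤ B = 4; zero-pad to 4 bytes: K' = 6b 73 00 00.
K' ⊕ ipad = 5d 45 36 36.  K' ⊕ opad = 37 2f 5c 5c.
Inner input = (K'⊕ipad) ∥ m = 5d 45 36 36 ∥ a1 28 0f 67 92.
Inner hash: even-index sum = 469 mod 256 = 213; odd-index sum = 266 mod 256 = 10 → d5 0a.
Outer input = (K'⊕opad) ∥ inner = 37 2f 5c 5c ∥ d5 0a.
Outer hash (tag): even-index sum = 360 mod 256 = 104; odd-index sum = 149 mod 256 = 149 → 68 95.

6895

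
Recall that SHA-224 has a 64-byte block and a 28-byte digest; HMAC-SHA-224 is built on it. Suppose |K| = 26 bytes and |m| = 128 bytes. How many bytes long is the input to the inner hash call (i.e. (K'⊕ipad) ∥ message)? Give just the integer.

192

Key is 26 ≤ 64 bytes, zero-padded: |K'| = 64.
Inner input = (K'⊕ipad) ∥ m → 64 + 128 = 192 bytes.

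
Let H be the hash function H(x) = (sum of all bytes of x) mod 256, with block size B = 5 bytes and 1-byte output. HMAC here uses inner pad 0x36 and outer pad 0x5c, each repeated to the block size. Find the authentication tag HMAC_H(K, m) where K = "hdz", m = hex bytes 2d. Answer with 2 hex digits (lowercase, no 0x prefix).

Key "hdz" = 68 64 7a is 3 bytes ≤ B = 5; zero-pad to 5 bytes: K' = 68 64 7a 00 00.
K' ⊕ ipad = 5e 52 4c 36 36.  K' ⊕ opad = 34 38 26 5c 5c.
Inner input = (K'⊕ipad) ∥ m = 5e 52 4c 36 36 ∥ 2d.
Inner hash: sum = 94+82+76+54+54+45 = 405; mod 256 = 149 → 95.
Outer input = (K'⊕opad) ∥ inner = 34 38 26 5c 5c ∥ 95.
Outer hash (tag): sum = 52+56+38+92+92+149 = 479; mod 256 = 223 → df.

df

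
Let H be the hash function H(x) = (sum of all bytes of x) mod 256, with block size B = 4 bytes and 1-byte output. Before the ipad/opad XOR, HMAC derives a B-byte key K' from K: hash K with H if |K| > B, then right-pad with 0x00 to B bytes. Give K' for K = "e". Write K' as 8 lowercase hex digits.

65000000

Key "e" = 65 is 1 byte ≤ B = 4; zero-pad to 4 bytes: K' = 65 00 00 00.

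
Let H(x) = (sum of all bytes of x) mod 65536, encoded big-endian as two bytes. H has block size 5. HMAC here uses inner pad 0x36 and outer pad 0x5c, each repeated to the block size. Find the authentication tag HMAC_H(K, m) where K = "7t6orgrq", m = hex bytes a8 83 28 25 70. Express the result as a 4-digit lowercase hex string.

02be

Key "7t6orgrq" = 37 74 36 6f 72 67 72 71 is 8 bytes > B = 5, so hash it first: H(key) = 03 0c, then zero-pad to 5 bytes: K' = 03 0c 00 00 00.
K' ⊕ ipad = 35 3a 36 36 36.  K' ⊕ opad = 5f 50 5c 5c 5c.
Inner input = (K'⊕ipad) ∥ m = 35 3a 36 36 36 ∥ a8 83 28 25 70.
Inner hash: sum = 53+58+54+54+54+168+131+40+37+112 = 761 → 02 f9.
Outer input = (K'⊕opad) ∥ inner = 5f 50 5c 5c 5c ∥ 02 f9.
Outer hash (tag): sum = 95+80+92+92+92+2+249 = 702 → 02 be.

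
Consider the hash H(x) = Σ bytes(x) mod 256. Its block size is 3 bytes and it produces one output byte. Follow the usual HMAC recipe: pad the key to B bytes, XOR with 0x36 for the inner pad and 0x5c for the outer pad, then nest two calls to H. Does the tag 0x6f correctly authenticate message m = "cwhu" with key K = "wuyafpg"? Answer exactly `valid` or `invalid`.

Key "wuyafpg" = 77 75 79 61 66 70 67 is 7 bytes > B = 3, so hash it first: H(key) = 03, then zero-pad to 3 bytes: K' = 03 00 00.
K' ⊕ ipad = 35 36 36; K' ⊕ opad = 5f 5c 5c.
Inner hash: sum = 53+54+54+99+119+104+117 = 600; mod 256 = 88 → 58.
Outer hash (recomputed tag): sum = 95+92+92+88 = 367; mod 256 = 111 → 6f.
Recomputed tag = 6f; claimed = 6f → match.

valid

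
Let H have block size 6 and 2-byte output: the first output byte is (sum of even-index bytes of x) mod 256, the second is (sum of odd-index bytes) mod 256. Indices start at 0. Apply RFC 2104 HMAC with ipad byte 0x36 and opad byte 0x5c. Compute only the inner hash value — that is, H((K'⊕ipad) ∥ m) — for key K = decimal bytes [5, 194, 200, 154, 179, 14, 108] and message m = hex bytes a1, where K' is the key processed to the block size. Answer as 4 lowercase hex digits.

Key decimal bytes [5, 194, 200, 154, 179, 14, 108] = 05 c2 c8 9a b3 0e 6c is 7 bytes > B = 6, so hash it first: H(key) = ec 6a, then zero-pad to 6 bytes: K' = ec 6a 00 00 00 00.
K' ⊕ ipad = da 5c 36 36 36 36.
Inner input = da 5c 36 36 36 36 ∥ a1.
Inner hash: even-index sum = 487 mod 256 = 231; odd-index sum = 200 mod 256 = 200 → e7 c8.

e7c8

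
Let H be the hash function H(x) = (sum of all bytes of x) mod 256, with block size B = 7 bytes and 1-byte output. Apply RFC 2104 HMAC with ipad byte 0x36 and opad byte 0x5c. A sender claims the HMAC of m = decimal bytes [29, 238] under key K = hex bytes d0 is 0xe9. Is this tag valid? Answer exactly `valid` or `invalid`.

valid

Key hex bytes d0 is 1 byte ≤ B = 7; zero-pad to 7 bytes: K' = d0 00 00 00 00 00 00.
K' ⊕ ipad = e6 36 36 36 36 36 36; K' ⊕ opad = 8c 5c 5c 5c 5c 5c 5c.
Inner hash: sum = 230+54+54+54+54+54+54+29+238 = 821; mod 256 = 53 → 35.
Outer hash (recomputed tag): sum = 140+92+92+92+92+92+92+53 = 745; mod 256 = 233 → e9.
Recomputed tag = e9; claimed = e9 → match.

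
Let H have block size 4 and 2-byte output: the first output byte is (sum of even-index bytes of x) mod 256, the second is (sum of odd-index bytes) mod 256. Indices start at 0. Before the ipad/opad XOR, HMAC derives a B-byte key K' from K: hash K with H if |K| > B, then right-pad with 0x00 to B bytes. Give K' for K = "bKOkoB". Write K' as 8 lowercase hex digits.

|K| = 6 > B = 4, so first hash the key.
H(K): even-index sum = 288 mod 256 = 32; odd-index sum = 248 mod 256 = 248 → 20 f8.
Zero-pad H(K) = 20 f8 to 4 bytes: K' = 20 f8 00 00.

20f80000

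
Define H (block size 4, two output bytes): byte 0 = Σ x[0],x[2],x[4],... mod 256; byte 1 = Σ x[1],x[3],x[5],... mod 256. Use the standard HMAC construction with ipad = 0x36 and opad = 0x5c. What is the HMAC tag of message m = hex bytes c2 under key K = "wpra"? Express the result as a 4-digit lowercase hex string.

a006

Key "wpra" = 77 70 72 61 is exactly B = 4 bytes: K' = 77 70 72 61.
K' ⊕ ipad = 41 46 44 57.  K' ⊕ opad = 2b 2c 2e 3d.
Inner input = (K'⊕ipad) ∥ m = 41 46 44 57 ∥ c2.
Inner hash: even-index sum = 327 mod 256 = 71; odd-index sum = 157 mod 256 = 157 → 47 9d.
Outer input = (K'⊕opad) ∥ inner = 2b 2c 2e 3d ∥ 47 9d.
Outer hash (tag): even-index sum = 160 mod 256 = 160; odd-index sum = 262 mod 256 = 6 → a0 06.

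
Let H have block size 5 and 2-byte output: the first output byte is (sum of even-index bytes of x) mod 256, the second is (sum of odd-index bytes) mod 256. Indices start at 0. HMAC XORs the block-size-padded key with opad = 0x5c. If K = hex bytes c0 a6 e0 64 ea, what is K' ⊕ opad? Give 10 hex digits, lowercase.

9cfabc38b6

Key hex bytes c0 a6 e0 64 ea is exactly B = 5 bytes: K' = c0 a6 e0 64 ea.
XOR each byte with 0x5c: c0⊕5c=9c, a6⊕5c=fa, e0⊕5c=bc, 64⊕5c=38, ea⊕5c=b6.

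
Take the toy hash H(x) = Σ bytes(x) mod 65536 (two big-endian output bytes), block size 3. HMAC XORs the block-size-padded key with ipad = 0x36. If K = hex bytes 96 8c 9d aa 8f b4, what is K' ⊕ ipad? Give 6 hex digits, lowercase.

Key hex bytes 96 8c 9d aa 8f b4 is 6 bytes > B = 3, so hash it first: H(key) = 03 ac, then zero-pad to 3 bytes: K' = 03 ac 00.
XOR each byte with 0x36: 03⊕36=35, ac⊕36=9a, 00⊕36=36.

359a36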